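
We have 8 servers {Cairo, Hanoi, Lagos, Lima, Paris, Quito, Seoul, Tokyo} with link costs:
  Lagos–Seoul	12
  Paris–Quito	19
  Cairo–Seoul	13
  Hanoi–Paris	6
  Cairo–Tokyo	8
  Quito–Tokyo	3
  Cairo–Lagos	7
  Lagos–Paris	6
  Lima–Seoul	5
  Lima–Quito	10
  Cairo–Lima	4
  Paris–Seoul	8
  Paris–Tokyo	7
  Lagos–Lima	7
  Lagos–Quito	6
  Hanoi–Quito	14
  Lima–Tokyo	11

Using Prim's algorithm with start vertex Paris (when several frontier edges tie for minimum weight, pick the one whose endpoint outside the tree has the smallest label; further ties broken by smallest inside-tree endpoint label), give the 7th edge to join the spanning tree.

Prim's algorithm from Paris:
Step 1: cheapest edge leaving the tree is Hanoi–Paris (6); add Hanoi.
Step 2: cheapest edge leaving the tree is Lagos–Paris (6); add Lagos.
Step 3: cheapest edge leaving the tree is Lagos–Quito (6); add Quito.
Step 4: cheapest edge leaving the tree is Quito–Tokyo (3); add Tokyo.
Step 5: cheapest edge leaving the tree is Cairo–Lagos (7); add Cairo.
Step 6: cheapest edge leaving the tree is Cairo–Lima (4); add Lima.
Step 7: cheapest edge leaving the tree is Lima–Seoul (5); add Seoul.
The 7th edge added is Lima–Seoul.

Lima-Seoul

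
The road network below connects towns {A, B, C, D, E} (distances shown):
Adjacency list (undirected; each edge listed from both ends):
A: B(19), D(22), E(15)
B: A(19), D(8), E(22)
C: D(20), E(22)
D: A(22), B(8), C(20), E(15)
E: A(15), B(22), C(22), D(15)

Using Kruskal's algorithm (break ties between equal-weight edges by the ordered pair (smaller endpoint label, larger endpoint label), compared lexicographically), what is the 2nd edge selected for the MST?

A-E

Kruskal: consider edges lightest-first.
B—D (8): add — endpoints in different components.
A—E (15): add — endpoints in different components.
D—E (15): add — endpoints in different components.
A—B (19): skip — A and B already connected.
C—D (20): add — endpoints in different components.
The 2nd edge added is A—E.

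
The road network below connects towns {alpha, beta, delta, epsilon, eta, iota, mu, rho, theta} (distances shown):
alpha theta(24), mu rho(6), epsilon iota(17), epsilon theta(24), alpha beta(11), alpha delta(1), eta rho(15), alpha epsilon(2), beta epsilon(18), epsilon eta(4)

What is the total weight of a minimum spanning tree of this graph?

80

Kruskal's algorithm — process edges by increasing weight (ties by edge label):
alpha delta (1): add — endpoints in different components.
alpha epsilon (2): add — endpoints in different components.
epsilon eta (4): add — endpoints in different components.
mu rho (6): add — endpoints in different components.
alpha beta (11): add — endpoints in different components.
eta rho (15): add — endpoints in different components.
epsilon iota (17): add — endpoints in different components.
beta epsilon (18): skip — beta and epsilon already connected.
alpha theta (24): add — endpoints in different components.
MST edges: alpha delta, alpha epsilon, epsilon eta, mu rho, alpha beta, eta rho, epsilon iota, alpha theta; total weight 1+2+4+6+11+15+17+24 = 80.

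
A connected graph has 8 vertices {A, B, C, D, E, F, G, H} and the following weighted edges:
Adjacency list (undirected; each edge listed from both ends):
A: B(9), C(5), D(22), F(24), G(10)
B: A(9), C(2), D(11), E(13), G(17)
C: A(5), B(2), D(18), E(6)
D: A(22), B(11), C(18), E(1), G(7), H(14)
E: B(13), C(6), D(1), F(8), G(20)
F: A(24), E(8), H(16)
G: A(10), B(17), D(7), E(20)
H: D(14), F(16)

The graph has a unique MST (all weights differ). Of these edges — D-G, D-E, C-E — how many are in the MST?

3

Kruskal's algorithm — process edges by increasing weight (ties by edge label):
D-E (1): add — endpoints in different components.
B-C (2): add — endpoints in different components.
A-C (5): add — endpoints in different components.
C-E (6): add — endpoints in different components.
D-G (7): add — endpoints in different components.
E-F (8): add — endpoints in different components.
A-B (9): skip — A and B already connected.
A-G (10): skip — A and G already connected.
B-D (11): skip — B and D already connected.
B-E (13): skip — B and E already connected.
D-H (14): add — endpoints in different components.
MST edge set: {D-E, B-C, A-C, C-E, D-G, E-F, D-H}.
Of the listed edges, {D-G, D-E, C-E} are in the MST → 3.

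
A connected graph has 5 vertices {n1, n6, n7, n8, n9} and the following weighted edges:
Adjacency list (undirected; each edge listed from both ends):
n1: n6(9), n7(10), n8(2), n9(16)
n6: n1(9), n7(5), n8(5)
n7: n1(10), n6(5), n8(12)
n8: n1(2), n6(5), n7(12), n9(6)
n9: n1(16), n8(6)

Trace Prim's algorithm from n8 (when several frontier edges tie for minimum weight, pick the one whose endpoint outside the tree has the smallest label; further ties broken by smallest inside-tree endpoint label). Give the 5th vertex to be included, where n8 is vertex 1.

n9

Prim's algorithm from n8:
Step 1: cheapest edge leaving the tree is n1–n8 (2); add n1.
Step 2: cheapest edge leaving the tree is n6–n8 (5); add n6.
Step 3: cheapest edge leaving the tree is n6–n7 (5); add n7.
Step 4: cheapest edge leaving the tree is n8–n9 (6); add n9.
Vertex order: n8, n1, n6, n7, n9. The 5th vertex is n9.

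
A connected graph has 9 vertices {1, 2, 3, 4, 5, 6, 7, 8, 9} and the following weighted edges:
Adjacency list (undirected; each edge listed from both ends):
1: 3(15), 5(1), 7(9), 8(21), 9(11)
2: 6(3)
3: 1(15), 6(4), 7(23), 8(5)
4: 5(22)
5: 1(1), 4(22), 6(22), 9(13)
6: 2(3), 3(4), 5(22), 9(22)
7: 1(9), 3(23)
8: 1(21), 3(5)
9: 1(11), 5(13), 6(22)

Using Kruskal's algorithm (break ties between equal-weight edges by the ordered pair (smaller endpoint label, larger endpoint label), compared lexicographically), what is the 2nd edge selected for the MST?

Kruskal: consider edges lightest-first.
1 5 (1): add — endpoints in different components.
2 6 (3): add — endpoints in different components.
3 6 (4): add — endpoints in different components.
3 8 (5): add — endpoints in different components.
1 7 (9): add — endpoints in different components.
1 9 (11): add — endpoints in different components.
5 9 (13): skip — 5 and 9 already connected.
1 3 (15): add — endpoints in different components.
1 8 (21): skip — 1 and 8 already connected.
4 5 (22): add — endpoints in different components.
The 2nd edge added is 2 6.

2-6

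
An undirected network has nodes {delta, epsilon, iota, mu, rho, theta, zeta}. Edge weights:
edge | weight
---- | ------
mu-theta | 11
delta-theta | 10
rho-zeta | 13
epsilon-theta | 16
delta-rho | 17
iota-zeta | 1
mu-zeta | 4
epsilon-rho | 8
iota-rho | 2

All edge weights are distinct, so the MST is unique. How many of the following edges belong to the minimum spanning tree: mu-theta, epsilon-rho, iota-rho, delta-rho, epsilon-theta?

Kruskal: consider edges lightest-first.
iota-zeta (1): add — endpoints in different components.
iota-rho (2): add — endpoints in different components.
mu-zeta (4): add — endpoints in different components.
epsilon-rho (8): add — endpoints in different components.
delta-theta (10): add — endpoints in different components.
mu-theta (11): add — endpoints in different components.
MST edge set: {iota-zeta, iota-rho, mu-zeta, epsilon-rho, delta-theta, mu-theta}.
Of the listed edges, {mu-theta, epsilon-rho, iota-rho} are in the MST → 3.

3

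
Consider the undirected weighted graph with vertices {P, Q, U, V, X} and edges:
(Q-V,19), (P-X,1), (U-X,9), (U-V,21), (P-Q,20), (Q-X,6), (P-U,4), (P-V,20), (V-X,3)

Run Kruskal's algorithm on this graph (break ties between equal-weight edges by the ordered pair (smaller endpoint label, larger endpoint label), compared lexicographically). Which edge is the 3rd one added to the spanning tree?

P-U

Kruskal's algorithm — process edges by increasing weight (ties by edge label):
P-X (1): add — endpoints in different components.
V-X (3): add — endpoints in different components.
P-U (4): add — endpoints in different components.
Q-X (6): add — endpoints in different components.
The 3rd edge added is P-U.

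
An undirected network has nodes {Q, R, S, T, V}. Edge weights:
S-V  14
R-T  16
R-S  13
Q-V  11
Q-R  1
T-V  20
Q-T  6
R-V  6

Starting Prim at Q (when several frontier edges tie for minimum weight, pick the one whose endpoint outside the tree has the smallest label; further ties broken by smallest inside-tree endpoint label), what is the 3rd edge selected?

R-V

Prim, starting at Q.
Step 1: frontier [Q-R 1, Q-T 6, Q-V 11] → take Q-R (1); add R.
Step 2: frontier [Q-T 6, Q-V 11, R-V 6, R-S 13, R-T 16] → take Q-T (6); add T.
Step 3: frontier [Q-V 11, R-V 6, R-S 13, T-V 20] → take R-V (6); add V.
Step 4: frontier [R-S 13, S-V 14] → take R-S (13); add S.
The 3rd edge added is R-V.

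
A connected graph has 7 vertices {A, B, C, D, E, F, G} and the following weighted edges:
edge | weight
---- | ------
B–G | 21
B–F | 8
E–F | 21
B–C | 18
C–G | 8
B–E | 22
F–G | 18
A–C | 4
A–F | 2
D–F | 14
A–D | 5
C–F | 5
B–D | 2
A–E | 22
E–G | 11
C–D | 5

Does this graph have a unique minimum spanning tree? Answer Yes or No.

Kruskal's algorithm — process edges by increasing weight (ties by edge label):
A–F (2): add — endpoints in different components.
B–D (2): add — endpoints in different components.
A–C (4): add — endpoints in different components.
A–D (5): add — endpoints in different components.
C–D (5): skip — C and D already connected.
C–F (5): skip — C and F already connected.
B–F (8): skip — B and F already connected.
C–G (8): add — endpoints in different components.
E–G (11): add — endpoints in different components.
Non-tree edge C–D has weight 5, equal to the heaviest edge on its tree cycle — swapping gives another MST of the same weight. Not unique.

No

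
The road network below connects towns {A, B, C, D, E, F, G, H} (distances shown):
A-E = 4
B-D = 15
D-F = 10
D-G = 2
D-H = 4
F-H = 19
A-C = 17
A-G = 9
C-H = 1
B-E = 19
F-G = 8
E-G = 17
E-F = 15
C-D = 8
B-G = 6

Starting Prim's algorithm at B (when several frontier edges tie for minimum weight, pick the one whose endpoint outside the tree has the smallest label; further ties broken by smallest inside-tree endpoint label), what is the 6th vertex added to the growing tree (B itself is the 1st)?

F

Prim's algorithm from B:
Step 1: cheapest edge leaving the tree is B-G (6); add G.
Step 2: cheapest edge leaving the tree is D-G (2); add D.
Step 3: cheapest edge leaving the tree is D-H (4); add H.
Step 4: cheapest edge leaving the tree is C-H (1); add C.
Step 5: cheapest edge leaving the tree is F-G (8); add F.
Step 6: cheapest edge leaving the tree is A-G (9); add A.
Step 7: cheapest edge leaving the tree is A-E (4); add E.
Vertex order: B, G, D, H, C, F, A, E. The 6th vertex is F.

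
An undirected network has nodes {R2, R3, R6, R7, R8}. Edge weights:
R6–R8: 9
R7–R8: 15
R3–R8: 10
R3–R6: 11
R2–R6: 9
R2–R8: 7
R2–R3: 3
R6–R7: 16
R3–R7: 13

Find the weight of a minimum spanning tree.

32

Prim's algorithm from R2:
Step 1: frontier [R2–R3 3, R2–R8 7, R2–R6 9] → take R2–R3 (3); add R3.
Step 2: frontier [R2–R8 7, R2–R6 9, R3–R8 10, R3–R6 11, R3–R7 13] → take R2–R8 (7); add R8.
Step 3: frontier [R2–R6 9, R3–R6 11, R3–R7 13, R6–R8 9, R7–R8 15] → take R2–R6 (9); add R6.
Step 4: frontier [R3–R7 13, R6–R7 16, R7–R8 15] → take R3–R7 (13); add R7.
MST edges: R2–R3, R2–R8, R2–R6, R3–R7; total weight 3+7+9+13 = 32.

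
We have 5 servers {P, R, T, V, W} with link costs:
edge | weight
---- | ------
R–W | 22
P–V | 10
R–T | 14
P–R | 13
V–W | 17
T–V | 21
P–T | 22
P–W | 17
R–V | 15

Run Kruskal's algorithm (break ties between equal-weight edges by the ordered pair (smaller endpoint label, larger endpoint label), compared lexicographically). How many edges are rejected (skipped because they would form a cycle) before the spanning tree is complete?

1

Kruskal: consider edges lightest-first.
P–V (10): add — endpoints in different components.
P–R (13): add — endpoints in different components.
R–T (14): add — endpoints in different components.
R–V (15): skip — V and R already connected.
P–W (17): add — endpoints in different components.
Edges rejected before the tree was complete: 1.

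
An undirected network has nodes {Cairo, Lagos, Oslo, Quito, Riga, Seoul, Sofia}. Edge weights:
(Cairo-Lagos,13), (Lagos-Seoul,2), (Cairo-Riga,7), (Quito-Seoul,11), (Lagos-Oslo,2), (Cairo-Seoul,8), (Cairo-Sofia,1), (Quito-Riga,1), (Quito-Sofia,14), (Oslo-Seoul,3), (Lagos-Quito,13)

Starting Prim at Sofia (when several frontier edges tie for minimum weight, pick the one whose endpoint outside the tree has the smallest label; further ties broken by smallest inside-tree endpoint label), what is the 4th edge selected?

Prim's algorithm from Sofia:
Step 1: cheapest edge leaving the tree is Cairo-Sofia (1); add Cairo.
Step 2: cheapest edge leaving the tree is Cairo-Riga (7); add Riga.
Step 3: cheapest edge leaving the tree is Quito-Riga (1); add Quito.
Step 4: cheapest edge leaving the tree is Cairo-Seoul (8); add Seoul.
Step 5: cheapest edge leaving the tree is Lagos-Seoul (2); add Lagos.
Step 6: cheapest edge leaving the tree is Lagos-Oslo (2); add Oslo.
The 4th edge added is Cairo-Seoul.

Cairo-Seoul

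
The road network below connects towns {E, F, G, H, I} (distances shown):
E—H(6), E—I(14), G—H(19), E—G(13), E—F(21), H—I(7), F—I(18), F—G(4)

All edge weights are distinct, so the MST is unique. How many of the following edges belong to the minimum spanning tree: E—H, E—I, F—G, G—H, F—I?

2

Kruskal's algorithm — process edges by increasing weight (ties by edge label):
F—G (4): add. Components now {E} {F,G} {H} {I}
E—H (6): add. Components now {E,H} {F,G} {I}
H—I (7): add. Components now {E,H,I} {F,G}
E—G (13): add. Components now {E,F,G,H,I}
MST edge set: {F—G, E—H, H—I, E—G}.
Of the listed edges, {E—H, F—G} are in the MST → 2.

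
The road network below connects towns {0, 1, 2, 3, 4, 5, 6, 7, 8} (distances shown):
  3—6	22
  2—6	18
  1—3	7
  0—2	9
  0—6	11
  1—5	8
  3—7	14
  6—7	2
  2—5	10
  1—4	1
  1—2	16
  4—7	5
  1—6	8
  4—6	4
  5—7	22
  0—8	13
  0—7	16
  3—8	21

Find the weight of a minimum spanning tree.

Kruskal's algorithm — process edges by increasing weight (ties by edge label):
1—4 (1): add — endpoints in different components.
6—7 (2): add — endpoints in different components.
4—6 (4): add — endpoints in different components.
4—7 (5): skip — 4 and 7 already connected.
1—3 (7): add — endpoints in different components.
1—5 (8): add — endpoints in different components.
1—6 (8): skip — 1 and 6 already connected.
0—2 (9): add — endpoints in different components.
2—5 (10): add — endpoints in different components.
0—6 (11): skip — 0 and 6 already connected.
0—8 (13): add — endpoints in different components.
MST edges: 1—4, 6—7, 4—6, 1—3, 1—5, 0—2, 2—5, 0—8; total weight 1+2+4+7+8+9+10+13 = 54.

54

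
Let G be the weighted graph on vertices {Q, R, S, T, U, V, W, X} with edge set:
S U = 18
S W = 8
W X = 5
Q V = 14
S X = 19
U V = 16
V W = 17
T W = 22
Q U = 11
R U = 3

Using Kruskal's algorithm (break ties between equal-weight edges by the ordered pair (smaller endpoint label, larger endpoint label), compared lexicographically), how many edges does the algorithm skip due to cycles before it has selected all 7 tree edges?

Kruskal: consider edges lightest-first.
R U (3): add — endpoints in different components.
W X (5): add — endpoints in different components.
S W (8): add — endpoints in different components.
Q U (11): add — endpoints in different components.
Q V (14): add — endpoints in different components.
U V (16): skip — V and U already connected.
V W (17): add — endpoints in different components.
S U (18): skip — S and U already connected.
S X (19): skip — S and X already connected.
T W (22): add — endpoints in different components.
Edges rejected before the tree was complete: 3.

3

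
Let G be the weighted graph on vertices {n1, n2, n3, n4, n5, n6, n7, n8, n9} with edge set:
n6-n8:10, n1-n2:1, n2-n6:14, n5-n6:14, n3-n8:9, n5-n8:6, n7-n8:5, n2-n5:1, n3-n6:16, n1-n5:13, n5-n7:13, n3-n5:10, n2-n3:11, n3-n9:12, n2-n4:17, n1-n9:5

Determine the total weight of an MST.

Kruskal's algorithm — process edges by increasing weight (ties by edge label):
n1-n2 (1): add — endpoints in different components.
n2-n5 (1): add — endpoints in different components.
n1-n9 (5): add — endpoints in different components.
n7-n8 (5): add — endpoints in different components.
n5-n8 (6): add — endpoints in different components.
n3-n8 (9): add — endpoints in different components.
n3-n5 (10): skip — n3 and n5 already connected.
n6-n8 (10): add — endpoints in different components.
n2-n3 (11): skip — n3 and n2 already connected.
n3-n9 (12): skip — n3 and n9 already connected.
n1-n5 (13): skip — n5 and n1 already connected.
n5-n7 (13): skip — n7 and n5 already connected.
n2-n6 (14): skip — n2 and n6 already connected.
n5-n6 (14): skip — n5 and n6 already connected.
n3-n6 (16): skip — n3 and n6 already connected.
n2-n4 (17): add — endpoints in different components.
MST edges: n1-n2, n2-n5, n1-n9, n7-n8, n5-n8, n3-n8, n6-n8, n2-n4; total weight 1+1+5+5+6+9+10+17 = 54.

54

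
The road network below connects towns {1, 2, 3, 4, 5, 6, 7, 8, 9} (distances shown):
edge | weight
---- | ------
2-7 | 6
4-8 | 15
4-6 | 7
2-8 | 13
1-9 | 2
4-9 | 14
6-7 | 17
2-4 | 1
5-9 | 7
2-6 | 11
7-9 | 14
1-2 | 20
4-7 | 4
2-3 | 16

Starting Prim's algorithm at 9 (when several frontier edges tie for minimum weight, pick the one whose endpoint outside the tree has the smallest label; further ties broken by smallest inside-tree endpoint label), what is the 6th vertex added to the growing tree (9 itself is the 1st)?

7

Grow the tree from 9 using Prim:
Step 1: cheapest edge leaving the tree is 1-9 (2); add 1.
Step 2: cheapest edge leaving the tree is 5-9 (7); add 5.
Step 3: cheapest edge leaving the tree is 4-9 (14); add 4.
Step 4: cheapest edge leaving the tree is 2-4 (1); add 2.
Step 5: cheapest edge leaving the tree is 4-7 (4); add 7.
Step 6: cheapest edge leaving the tree is 4-6 (7); add 6.
Step 7: cheapest edge leaving the tree is 2-8 (13); add 8.
Step 8: cheapest edge leaving the tree is 2-3 (16); add 3.
Vertex order: 9, 1, 5, 4, 2, 7, 6, 8, 3. The 6th vertex is 7.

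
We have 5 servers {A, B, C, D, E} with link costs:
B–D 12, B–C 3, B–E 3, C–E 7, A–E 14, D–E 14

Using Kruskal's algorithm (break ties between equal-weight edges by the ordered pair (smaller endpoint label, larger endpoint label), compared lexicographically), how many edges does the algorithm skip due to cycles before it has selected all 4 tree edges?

Kruskal's algorithm — process edges by increasing weight (ties by edge label):
B–C (3): add. Components now {A} {B,C} {D} {E}
B–E (3): add. Components now {A} {B,C,E} {D}
C–E (7): skip — C and E already connected.
B–D (12): add. Components now {A} {B,C,D,E}
A–E (14): add. Components now {A,B,C,D,E}
Edges rejected before the tree was complete: 1.

1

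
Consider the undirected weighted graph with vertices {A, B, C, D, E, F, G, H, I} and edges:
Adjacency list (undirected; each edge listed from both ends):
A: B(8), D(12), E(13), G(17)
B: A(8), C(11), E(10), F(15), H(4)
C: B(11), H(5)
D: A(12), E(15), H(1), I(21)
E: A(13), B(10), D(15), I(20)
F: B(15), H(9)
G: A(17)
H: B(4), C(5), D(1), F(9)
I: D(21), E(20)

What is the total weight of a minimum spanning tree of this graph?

Sort edges by weight, then run Kruskal:
D—H (1): add — endpoints in different components.
B—H (4): add — endpoints in different components.
C—H (5): add — endpoints in different components.
A—B (8): add — endpoints in different components.
F—H (9): add — endpoints in different components.
B—E (10): add — endpoints in different components.
B—C (11): skip — B and C already connected.
A—D (12): skip — A and D already connected.
A—E (13): skip — A and E already connected.
B—F (15): skip — B and F already connected.
D—E (15): skip — D and E already connected.
A—G (17): add — endpoints in different components.
E—I (20): add — endpoints in different components.
MST edges: D—H, B—H, C—H, A—B, F—H, B—E, A—G, E—I; total weight 1+4+5+8+9+10+17+20 = 74.

74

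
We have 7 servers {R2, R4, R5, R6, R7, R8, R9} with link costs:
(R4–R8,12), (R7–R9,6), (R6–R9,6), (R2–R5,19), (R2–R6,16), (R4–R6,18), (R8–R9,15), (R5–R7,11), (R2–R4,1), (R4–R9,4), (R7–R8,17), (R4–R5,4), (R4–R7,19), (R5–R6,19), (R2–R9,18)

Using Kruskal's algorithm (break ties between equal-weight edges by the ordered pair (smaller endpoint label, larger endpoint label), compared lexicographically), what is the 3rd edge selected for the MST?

Kruskal's algorithm — process edges by increasing weight (ties by edge label):
R2–R4 (1): add — endpoints in different components.
R4–R5 (4): add — endpoints in different components.
R4–R9 (4): add — endpoints in different components.
R6–R9 (6): add — endpoints in different components.
R7–R9 (6): add — endpoints in different components.
R5–R7 (11): skip — R5 and R7 already connected.
R4–R8 (12): add — endpoints in different components.
The 3rd edge added is R4–R9.

R4-R9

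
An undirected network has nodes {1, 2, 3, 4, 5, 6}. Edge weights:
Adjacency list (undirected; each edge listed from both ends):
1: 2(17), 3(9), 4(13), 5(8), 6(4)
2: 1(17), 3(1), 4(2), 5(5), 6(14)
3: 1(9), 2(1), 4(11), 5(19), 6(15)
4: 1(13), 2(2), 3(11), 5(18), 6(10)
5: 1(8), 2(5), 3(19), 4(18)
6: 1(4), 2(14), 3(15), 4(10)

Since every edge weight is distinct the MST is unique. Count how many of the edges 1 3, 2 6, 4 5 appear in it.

0

Sort edges by weight, then run Kruskal:
2 3 (1): add. Components now {1} {2,3} {4} {5} {6}
2 4 (2): add. Components now {1} {2,3,4} {5} {6}
1 6 (4): add. Components now {1,6} {2,3,4} {5}
2 5 (5): add. Components now {1,6} {2,3,4,5}
1 5 (8): add. Components now {1,2,3,4,5,6}
MST edge set: {2 3, 2 4, 1 6, 2 5, 1 5}.
Of the listed edges, {} are in the MST → 0.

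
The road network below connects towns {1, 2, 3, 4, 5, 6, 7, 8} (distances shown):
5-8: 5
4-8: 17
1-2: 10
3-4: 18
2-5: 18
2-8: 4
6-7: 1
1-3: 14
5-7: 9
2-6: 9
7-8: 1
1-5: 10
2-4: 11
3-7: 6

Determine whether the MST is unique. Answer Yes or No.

Sort edges by weight, then run Kruskal:
6-7 (1): add — endpoints in different components.
7-8 (1): add — endpoints in different components.
2-8 (4): add — endpoints in different components.
5-8 (5): add — endpoints in different components.
3-7 (6): add — endpoints in different components.
2-6 (9): skip — 2 and 6 already connected.
5-7 (9): skip — 5 and 7 already connected.
1-2 (10): add — endpoints in different components.
1-5 (10): skip — 1 and 5 already connected.
2-4 (11): add — endpoints in different components.
Non-tree edge 1-5 has weight 10, equal to the heaviest edge on its tree cycle — swapping gives another MST of the same weight. Not unique.

No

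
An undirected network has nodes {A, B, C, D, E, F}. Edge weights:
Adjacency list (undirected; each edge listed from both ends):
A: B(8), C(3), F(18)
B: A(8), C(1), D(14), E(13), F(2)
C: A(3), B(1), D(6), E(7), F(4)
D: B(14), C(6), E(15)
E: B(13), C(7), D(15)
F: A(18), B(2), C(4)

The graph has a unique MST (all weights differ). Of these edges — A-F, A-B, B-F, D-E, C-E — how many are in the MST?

Kruskal's algorithm — process edges by increasing weight (ties by edge label):
B-C (1): add — endpoints in different components.
B-F (2): add — endpoints in different components.
A-C (3): add — endpoints in different components.
C-F (4): skip — C and F already connected.
C-D (6): add — endpoints in different components.
C-E (7): add — endpoints in different components.
MST edge set: {B-C, B-F, A-C, C-D, C-E}.
Of the listed edges, {B-F, C-E} are in the MST → 2.

2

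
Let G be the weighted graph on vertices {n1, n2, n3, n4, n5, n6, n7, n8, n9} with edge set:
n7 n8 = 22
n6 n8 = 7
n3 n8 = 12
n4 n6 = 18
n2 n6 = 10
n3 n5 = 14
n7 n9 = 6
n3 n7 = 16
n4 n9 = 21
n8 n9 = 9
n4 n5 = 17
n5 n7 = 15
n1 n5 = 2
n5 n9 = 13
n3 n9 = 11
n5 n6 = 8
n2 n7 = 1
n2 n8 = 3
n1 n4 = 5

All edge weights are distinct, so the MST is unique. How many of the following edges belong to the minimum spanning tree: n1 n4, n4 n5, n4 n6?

1

Kruskal's algorithm — process edges by increasing weight (ties by edge label):
n2 n7 (1): add — endpoints in different components.
n1 n5 (2): add — endpoints in different components.
n2 n8 (3): add — endpoints in different components.
n1 n4 (5): add — endpoints in different components.
n7 n9 (6): add — endpoints in different components.
n6 n8 (7): add — endpoints in different components.
n5 n6 (8): add — endpoints in different components.
n8 n9 (9): skip — n9 and n8 already connected.
n2 n6 (10): skip — n2 and n6 already connected.
n3 n9 (11): add — endpoints in different components.
MST edge set: {n2 n7, n1 n5, n2 n8, n1 n4, n7 n9, n6 n8, n5 n6, n3 n9}.
Of the listed edges, {n1 n4} are in the MST → 1.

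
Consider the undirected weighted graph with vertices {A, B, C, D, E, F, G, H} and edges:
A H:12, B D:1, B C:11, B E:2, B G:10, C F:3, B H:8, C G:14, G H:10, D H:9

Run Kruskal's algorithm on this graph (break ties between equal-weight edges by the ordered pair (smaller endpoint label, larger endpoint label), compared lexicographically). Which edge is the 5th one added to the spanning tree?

Kruskal's algorithm — process edges by increasing weight (ties by edge label):
B D (1): add — endpoints in different components.
B E (2): add — endpoints in different components.
C F (3): add — endpoints in different components.
B H (8): add — endpoints in different components.
D H (9): skip — D and H already connected.
B G (10): add — endpoints in different components.
G H (10): skip — G and H already connected.
B C (11): add — endpoints in different components.
A H (12): add — endpoints in different components.
The 5th edge added is B G.

B-G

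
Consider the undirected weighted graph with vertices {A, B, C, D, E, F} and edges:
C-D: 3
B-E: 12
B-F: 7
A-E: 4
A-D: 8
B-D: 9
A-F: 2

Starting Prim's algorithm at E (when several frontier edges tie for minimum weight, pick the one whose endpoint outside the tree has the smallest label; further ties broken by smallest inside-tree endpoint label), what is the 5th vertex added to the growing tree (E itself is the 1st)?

Grow the tree from E using Prim:
Step 1: frontier [A-E 4, B-E 12] → take A-E (4); add A.
Step 2: frontier [A-F 2, A-D 8, B-E 12] → take A-F (2); add F.
Step 3: frontier [A-D 8, B-E 12, B-F 7] → take B-F (7); add B.
Step 4: frontier [A-D 8, B-D 9] → take A-D (8); add D.
Step 5: frontier [C-D 3] → take C-D (3); add C.
Vertex order: E, A, F, B, D, C. The 5th vertex is D.

D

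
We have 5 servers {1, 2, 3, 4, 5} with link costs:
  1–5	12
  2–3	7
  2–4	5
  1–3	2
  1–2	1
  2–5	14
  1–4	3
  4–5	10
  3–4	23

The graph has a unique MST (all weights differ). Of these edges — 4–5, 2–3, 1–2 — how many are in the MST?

2

Sort edges by weight, then run Kruskal:
1–2 (1): add. Components now {1,2} {3} {4} {5}
1–3 (2): add. Components now {1,2,3} {4} {5}
1–4 (3): add. Components now {1,2,3,4} {5}
2–4 (5): skip — 2 and 4 already connected.
2–3 (7): skip — 2 and 3 already connected.
4–5 (10): add. Components now {1,2,3,4,5}
MST edge set: {1–2, 1–3, 1–4, 4–5}.
Of the listed edges, {4–5, 1–2} are in the MST → 2.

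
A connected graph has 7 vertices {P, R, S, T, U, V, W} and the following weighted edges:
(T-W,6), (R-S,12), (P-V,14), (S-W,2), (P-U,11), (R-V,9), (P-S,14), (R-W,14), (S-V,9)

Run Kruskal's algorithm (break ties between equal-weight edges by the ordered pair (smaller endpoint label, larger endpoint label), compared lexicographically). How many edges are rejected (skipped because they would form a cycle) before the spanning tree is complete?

1

Kruskal's algorithm — process edges by increasing weight (ties by edge label):
S-W (2): add — endpoints in different components.
T-W (6): add — endpoints in different components.
R-V (9): add — endpoints in different components.
S-V (9): add — endpoints in different components.
P-U (11): add — endpoints in different components.
R-S (12): skip — R and S already connected.
P-S (14): add — endpoints in different components.
Edges rejected before the tree was complete: 1.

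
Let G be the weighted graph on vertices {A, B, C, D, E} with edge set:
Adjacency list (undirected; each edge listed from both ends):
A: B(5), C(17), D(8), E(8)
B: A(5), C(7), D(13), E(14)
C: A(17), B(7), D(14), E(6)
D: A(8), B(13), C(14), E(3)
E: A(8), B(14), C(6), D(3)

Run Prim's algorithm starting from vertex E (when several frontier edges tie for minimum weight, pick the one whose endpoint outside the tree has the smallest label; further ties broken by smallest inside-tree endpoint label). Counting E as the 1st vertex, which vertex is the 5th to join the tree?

Prim's algorithm from E:
Step 1: cheapest edge leaving the tree is D E (3); add D.
Step 2: cheapest edge leaving the tree is C E (6); add C.
Step 3: cheapest edge leaving the tree is B C (7); add B.
Step 4: cheapest edge leaving the tree is A B (5); add A.
Vertex order: E, D, C, B, A. The 5th vertex is A.

A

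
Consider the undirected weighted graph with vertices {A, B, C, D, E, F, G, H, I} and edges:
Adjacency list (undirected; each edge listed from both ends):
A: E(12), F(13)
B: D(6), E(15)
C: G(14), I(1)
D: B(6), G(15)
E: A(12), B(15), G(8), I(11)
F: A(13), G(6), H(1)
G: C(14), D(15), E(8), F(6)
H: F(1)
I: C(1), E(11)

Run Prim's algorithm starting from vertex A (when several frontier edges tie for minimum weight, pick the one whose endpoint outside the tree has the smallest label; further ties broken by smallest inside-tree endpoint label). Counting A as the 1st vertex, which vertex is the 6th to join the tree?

Prim's algorithm from A:
Step 1: cheapest edge leaving the tree is A—E (12); add E.
Step 2: cheapest edge leaving the tree is E—G (8); add G.
Step 3: cheapest edge leaving the tree is F—G (6); add F.
Step 4: cheapest edge leaving the tree is F—H (1); add H.
Step 5: cheapest edge leaving the tree is E—I (11); add I.
Step 6: cheapest edge leaving the tree is C—I (1); add C.
Step 7: cheapest edge leaving the tree is B—E (15); add B.
Step 8: cheapest edge leaving the tree is B—D (6); add D.
Vertex order: A, E, G, F, H, I, C, B, D. The 6th vertex is I.

I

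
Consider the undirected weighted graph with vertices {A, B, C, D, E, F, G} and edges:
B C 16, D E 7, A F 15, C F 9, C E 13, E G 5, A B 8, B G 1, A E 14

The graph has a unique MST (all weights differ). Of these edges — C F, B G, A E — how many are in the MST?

2

Kruskal: consider edges lightest-first.
B G (1): add — endpoints in different components.
E G (5): add — endpoints in different components.
D E (7): add — endpoints in different components.
A B (8): add — endpoints in different components.
C F (9): add — endpoints in different components.
C E (13): add — endpoints in different components.
MST edge set: {B G, E G, D E, A B, C F, C E}.
Of the listed edges, {C F, B G} are in the MST → 2.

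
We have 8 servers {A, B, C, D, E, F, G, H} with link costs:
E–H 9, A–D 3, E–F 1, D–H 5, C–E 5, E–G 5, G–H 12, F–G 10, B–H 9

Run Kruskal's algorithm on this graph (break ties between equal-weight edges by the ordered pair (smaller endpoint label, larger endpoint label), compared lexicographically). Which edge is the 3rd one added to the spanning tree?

Kruskal's algorithm — process edges by increasing weight (ties by edge label):
E–F (1): add — endpoints in different components.
A–D (3): add — endpoints in different components.
C–E (5): add — endpoints in different components.
D–H (5): add — endpoints in different components.
E–G (5): add — endpoints in different components.
B–H (9): add — endpoints in different components.
E–H (9): add — endpoints in different components.
The 3rd edge added is C–E.

C-E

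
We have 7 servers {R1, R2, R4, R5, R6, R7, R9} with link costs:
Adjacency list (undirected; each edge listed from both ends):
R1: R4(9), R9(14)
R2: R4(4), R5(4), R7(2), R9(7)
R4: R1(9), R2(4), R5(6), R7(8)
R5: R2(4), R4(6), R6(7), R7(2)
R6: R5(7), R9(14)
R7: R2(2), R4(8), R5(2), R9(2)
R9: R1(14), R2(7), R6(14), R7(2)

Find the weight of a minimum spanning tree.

Grow the tree from R4 using Prim:
Step 1: frontier [R2–R4 4, R4–R5 6, R4–R7 8, R1–R4 9] → take R2–R4 (4); add R2.
Step 2: frontier [R2–R7 2, R2–R5 4, R2–R9 7, R4–R5 6, R4–R7 8, R1–R4 9] → take R2–R7 (2); add R7.
Step 3: frontier [R2–R5 4, R2–R9 7, R4–R5 6, R1–R4 9, R5–R7 2, R7–R9 2] → take R5–R7 (2); add R5.
Step 4: frontier [R2–R9 7, R1–R4 9, R5–R6 7, R7–R9 2] → take R7–R9 (2); add R9.
Step 5: frontier [R1–R4 9, R5–R6 7, R1–R9 14, R6–R9 14] → take R5–R6 (7); add R6.
Step 6: frontier [R1–R4 9, R1–R9 14] → take R1–R4 (9); add R1.
MST edges: R2–R4, R2–R7, R5–R7, R7–R9, R5–R6, R1–R4; total weight 4+2+2+2+7+9 = 26.

26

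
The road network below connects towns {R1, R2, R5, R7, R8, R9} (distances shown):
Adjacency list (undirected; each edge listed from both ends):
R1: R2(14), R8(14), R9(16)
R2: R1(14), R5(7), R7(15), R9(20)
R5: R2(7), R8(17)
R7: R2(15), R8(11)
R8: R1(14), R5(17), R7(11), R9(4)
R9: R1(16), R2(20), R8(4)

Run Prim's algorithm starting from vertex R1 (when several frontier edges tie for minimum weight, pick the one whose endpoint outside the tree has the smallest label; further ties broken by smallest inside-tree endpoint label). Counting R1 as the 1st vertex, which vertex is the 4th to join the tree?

Prim, starting at R1.
Step 1: frontier [R1-R2 14, R1-R8 14, R1-R9 16] → take R1-R2 (14); add R2.
Step 2: frontier [R1-R8 14, R1-R9 16, R2-R5 7, R2-R7 15, R2-R9 20] → take R2-R5 (7); add R5.
Step 3: frontier [R1-R8 14, R1-R9 16, R2-R7 15, R2-R9 20, R5-R8 17] → take R1-R8 (14); add R8.
Step 4: frontier [R1-R9 16, R2-R7 15, R2-R9 20, R8-R9 4, R7-R8 11] → take R8-R9 (4); add R9.
Step 5: frontier [R2-R7 15, R7-R8 11] → take R7-R8 (11); add R7.
Vertex order: R1, R2, R5, R8, R9, R7. The 4th vertex is R8.

R8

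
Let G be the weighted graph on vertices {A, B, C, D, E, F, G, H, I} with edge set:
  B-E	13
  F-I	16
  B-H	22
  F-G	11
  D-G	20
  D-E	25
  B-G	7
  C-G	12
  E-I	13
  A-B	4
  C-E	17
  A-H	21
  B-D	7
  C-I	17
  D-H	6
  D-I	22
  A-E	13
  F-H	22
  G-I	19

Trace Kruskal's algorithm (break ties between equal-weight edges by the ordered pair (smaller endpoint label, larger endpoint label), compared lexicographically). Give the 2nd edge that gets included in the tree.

D-H

Kruskal: consider edges lightest-first.
A-B (4): add — endpoints in different components.
D-H (6): add — endpoints in different components.
B-D (7): add — endpoints in different components.
B-G (7): add — endpoints in different components.
F-G (11): add — endpoints in different components.
C-G (12): add — endpoints in different components.
A-E (13): add — endpoints in different components.
B-E (13): skip — B and E already connected.
E-I (13): add — endpoints in different components.
The 2nd edge added is D-H.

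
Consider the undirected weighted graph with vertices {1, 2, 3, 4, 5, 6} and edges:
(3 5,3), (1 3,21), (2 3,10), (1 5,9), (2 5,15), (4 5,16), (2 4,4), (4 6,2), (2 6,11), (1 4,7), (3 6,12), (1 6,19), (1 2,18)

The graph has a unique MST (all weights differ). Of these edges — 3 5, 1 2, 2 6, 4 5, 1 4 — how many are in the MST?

2

Sort edges by weight, then run Kruskal:
4 6 (2): add — endpoints in different components.
3 5 (3): add — endpoints in different components.
2 4 (4): add — endpoints in different components.
1 4 (7): add — endpoints in different components.
1 5 (9): add — endpoints in different components.
MST edge set: {4 6, 3 5, 2 4, 1 4, 1 5}.
Of the listed edges, {3 5, 1 4} are in the MST → 2.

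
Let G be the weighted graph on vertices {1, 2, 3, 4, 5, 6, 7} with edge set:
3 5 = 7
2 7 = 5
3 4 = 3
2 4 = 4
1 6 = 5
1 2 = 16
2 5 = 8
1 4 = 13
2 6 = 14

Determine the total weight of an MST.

37

Kruskal: consider edges lightest-first.
3 4 (3): add. Components now {1} {2} {3,4} {5} {6} {7}
2 4 (4): add. Components now {1} {2,3,4} {5} {6} {7}
1 6 (5): add. Components now {1,6} {2,3,4} {5} {7}
2 7 (5): add. Components now {1,6} {2,3,4,7} {5}
3 5 (7): add. Components now {1,6} {2,3,4,5,7}
2 5 (8): skip — 2 and 5 already connected.
1 4 (13): add. Components now {1,2,3,4,5,6,7}
MST edges: 3 4, 2 4, 1 6, 2 7, 3 5, 1 4; total weight 3+4+5+5+7+13 = 37.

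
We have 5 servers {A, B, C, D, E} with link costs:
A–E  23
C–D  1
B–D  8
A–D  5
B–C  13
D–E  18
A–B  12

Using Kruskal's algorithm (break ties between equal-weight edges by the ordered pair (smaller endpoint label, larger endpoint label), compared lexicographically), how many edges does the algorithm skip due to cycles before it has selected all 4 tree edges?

2

Sort edges by weight, then run Kruskal:
C–D (1): add — endpoints in different components.
A–D (5): add — endpoints in different components.
B–D (8): add — endpoints in different components.
A–B (12): skip — A and B already connected.
B–C (13): skip — B and C already connected.
D–E (18): add — endpoints in different components.
Edges rejected before the tree was complete: 2.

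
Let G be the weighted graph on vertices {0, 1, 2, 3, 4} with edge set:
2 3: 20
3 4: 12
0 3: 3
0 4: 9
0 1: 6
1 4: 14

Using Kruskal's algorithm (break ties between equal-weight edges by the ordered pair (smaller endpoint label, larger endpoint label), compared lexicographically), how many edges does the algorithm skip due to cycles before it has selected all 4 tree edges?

2

Kruskal: consider edges lightest-first.
0 3 (3): add — endpoints in different components.
0 1 (6): add — endpoints in different components.
0 4 (9): add — endpoints in different components.
3 4 (12): skip — 3 and 4 already connected.
1 4 (14): skip — 1 and 4 already connected.
2 3 (20): add — endpoints in different components.
Edges rejected before the tree was complete: 2.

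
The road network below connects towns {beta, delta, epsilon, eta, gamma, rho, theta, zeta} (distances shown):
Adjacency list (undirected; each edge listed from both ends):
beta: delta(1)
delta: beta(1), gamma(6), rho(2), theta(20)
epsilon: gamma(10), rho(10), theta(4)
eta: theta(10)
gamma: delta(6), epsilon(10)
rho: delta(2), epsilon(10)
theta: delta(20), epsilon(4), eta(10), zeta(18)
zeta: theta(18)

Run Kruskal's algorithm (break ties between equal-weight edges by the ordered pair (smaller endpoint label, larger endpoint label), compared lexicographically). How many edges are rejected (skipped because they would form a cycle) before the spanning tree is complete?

Kruskal: consider edges lightest-first.
beta—delta (1): add — endpoints in different components.
delta—rho (2): add — endpoints in different components.
epsilon—theta (4): add — endpoints in different components.
delta—gamma (6): add — endpoints in different components.
epsilon—gamma (10): add — endpoints in different components.
epsilon—rho (10): skip — rho and epsilon already connected.
eta—theta (10): add — endpoints in different components.
theta—zeta (18): add — endpoints in different components.
Edges rejected before the tree was complete: 1.

1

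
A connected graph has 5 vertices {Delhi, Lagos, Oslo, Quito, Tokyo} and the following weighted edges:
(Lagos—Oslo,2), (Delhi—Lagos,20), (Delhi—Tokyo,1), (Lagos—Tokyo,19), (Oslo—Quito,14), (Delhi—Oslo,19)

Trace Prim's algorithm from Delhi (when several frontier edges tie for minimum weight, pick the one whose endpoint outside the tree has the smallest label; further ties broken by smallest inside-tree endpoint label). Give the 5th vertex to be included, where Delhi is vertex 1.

Quito

Prim, starting at Delhi.
Step 1: frontier [Delhi—Tokyo 1, Delhi—Oslo 19, Delhi—Lagos 20] → take Delhi—Tokyo (1); add Tokyo.
Step 2: frontier [Delhi—Oslo 19, Delhi—Lagos 20, Lagos—Tokyo 19] → take Lagos—Tokyo (19); add Lagos.
Step 3: frontier [Delhi—Oslo 19, Lagos—Oslo 2] → take Lagos—Oslo (2); add Oslo.
Step 4: frontier [Oslo—Quito 14] → take Oslo—Quito (14); add Quito.
Vertex order: Delhi, Tokyo, Lagos, Oslo, Quito. The 5th vertex is Quito.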